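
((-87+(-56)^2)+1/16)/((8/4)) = 48785/32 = 1524.53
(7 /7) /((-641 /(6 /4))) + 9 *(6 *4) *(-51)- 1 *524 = -14794283 /1282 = -11540.00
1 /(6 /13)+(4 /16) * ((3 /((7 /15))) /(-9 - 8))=2959 /1428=2.07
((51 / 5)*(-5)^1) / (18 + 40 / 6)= -153 / 74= -2.07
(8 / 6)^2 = 16 / 9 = 1.78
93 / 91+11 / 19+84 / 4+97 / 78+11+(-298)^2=88838.84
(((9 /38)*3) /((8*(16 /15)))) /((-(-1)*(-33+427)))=0.00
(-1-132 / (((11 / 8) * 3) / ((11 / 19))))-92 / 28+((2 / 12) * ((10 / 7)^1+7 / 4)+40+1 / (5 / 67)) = 496639 / 15960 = 31.12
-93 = -93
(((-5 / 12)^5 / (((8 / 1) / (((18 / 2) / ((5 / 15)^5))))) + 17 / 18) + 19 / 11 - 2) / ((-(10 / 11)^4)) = 2980916917 / 737280000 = 4.04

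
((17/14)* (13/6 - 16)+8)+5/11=-7709/924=-8.34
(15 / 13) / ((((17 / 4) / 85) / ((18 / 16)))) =25.96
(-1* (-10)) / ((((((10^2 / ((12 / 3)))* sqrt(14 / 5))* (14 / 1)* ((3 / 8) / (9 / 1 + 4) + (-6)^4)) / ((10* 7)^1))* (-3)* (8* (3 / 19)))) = -247* sqrt(70) / 8491581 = -0.00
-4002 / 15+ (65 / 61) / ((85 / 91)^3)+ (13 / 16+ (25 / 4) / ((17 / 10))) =-31288368967 / 119877200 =-261.00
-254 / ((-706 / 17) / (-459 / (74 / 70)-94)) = -42193337 / 13061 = -3230.48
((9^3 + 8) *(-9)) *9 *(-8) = 477576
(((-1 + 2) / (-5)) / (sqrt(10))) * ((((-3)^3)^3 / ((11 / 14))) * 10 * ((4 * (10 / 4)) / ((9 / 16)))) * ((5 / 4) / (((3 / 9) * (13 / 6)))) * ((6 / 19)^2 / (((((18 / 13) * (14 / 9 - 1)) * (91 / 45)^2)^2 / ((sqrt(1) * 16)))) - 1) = -386930016983520 * sqrt(10) / 2992430441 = -408891.76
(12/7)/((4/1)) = 0.43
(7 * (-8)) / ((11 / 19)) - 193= -3187 / 11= -289.73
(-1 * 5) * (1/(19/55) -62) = 5615/19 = 295.53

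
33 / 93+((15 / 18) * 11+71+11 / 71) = 80.68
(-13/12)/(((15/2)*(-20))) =13/1800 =0.01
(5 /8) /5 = 1 /8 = 0.12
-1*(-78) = 78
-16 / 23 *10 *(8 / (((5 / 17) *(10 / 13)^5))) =-50495848 / 71875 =-702.55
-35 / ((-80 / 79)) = 553 / 16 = 34.56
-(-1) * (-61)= -61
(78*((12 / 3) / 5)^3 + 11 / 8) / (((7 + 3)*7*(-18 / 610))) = -2519971 / 126000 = -20.00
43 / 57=0.75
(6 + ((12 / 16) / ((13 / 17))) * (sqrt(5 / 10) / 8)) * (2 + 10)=153 * sqrt(2) / 208 + 72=73.04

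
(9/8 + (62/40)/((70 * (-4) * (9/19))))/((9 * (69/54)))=56111/579600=0.10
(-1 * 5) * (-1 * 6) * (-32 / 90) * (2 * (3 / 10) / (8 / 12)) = -48 / 5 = -9.60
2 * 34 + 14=82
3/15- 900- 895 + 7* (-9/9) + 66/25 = -1799.16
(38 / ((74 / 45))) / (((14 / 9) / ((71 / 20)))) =52.74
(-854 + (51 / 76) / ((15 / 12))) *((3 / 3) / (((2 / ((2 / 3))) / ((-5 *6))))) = 162158 / 19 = 8534.63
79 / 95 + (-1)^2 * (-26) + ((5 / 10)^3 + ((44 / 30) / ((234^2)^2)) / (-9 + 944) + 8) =-154736939073449 / 9078983532450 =-17.04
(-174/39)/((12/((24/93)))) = -116/1209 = -0.10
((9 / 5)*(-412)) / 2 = -1854 / 5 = -370.80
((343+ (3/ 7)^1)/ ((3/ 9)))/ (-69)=-2404/ 161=-14.93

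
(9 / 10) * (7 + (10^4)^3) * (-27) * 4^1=-486000000003402 / 5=-97200000000680.40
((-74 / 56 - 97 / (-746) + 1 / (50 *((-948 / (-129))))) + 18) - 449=-17829425377 / 41253800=-432.19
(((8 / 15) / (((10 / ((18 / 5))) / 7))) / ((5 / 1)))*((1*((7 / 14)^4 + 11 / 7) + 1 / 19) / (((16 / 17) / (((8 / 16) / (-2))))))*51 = -9334989 / 1520000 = -6.14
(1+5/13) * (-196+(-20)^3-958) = -164772/13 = -12674.77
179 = 179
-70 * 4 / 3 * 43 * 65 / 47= -782600 / 141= -5550.35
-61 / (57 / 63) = -1281 / 19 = -67.42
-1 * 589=-589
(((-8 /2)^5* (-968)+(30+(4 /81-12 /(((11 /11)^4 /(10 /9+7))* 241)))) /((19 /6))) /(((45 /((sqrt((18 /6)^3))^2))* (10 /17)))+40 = 328998326894 /1030275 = 319330.59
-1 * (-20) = 20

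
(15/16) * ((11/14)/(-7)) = -165/1568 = -0.11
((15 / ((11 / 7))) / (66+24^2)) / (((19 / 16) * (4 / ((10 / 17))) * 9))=700 / 3421539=0.00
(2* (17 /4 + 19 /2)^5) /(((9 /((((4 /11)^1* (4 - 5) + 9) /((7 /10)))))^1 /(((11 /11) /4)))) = 21732734375 /64512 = 336878.94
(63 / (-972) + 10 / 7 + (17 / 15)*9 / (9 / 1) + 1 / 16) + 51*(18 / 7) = 2021581 / 15120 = 133.70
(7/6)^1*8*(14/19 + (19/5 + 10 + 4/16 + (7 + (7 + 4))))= 29071/95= 306.01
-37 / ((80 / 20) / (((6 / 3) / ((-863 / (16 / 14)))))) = 148 / 6041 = 0.02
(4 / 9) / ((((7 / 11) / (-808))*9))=-62.70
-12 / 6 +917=915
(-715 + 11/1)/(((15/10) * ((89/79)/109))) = -12124288/267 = -45409.32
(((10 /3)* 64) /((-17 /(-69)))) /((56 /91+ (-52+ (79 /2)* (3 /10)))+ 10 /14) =-26790400 /1201101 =-22.30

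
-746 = -746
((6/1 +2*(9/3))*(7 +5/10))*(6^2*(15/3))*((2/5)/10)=648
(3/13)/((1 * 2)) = 0.12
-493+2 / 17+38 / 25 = -208829 / 425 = -491.36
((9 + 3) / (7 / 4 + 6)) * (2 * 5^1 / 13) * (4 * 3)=5760 / 403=14.29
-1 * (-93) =93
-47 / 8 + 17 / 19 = -757 / 152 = -4.98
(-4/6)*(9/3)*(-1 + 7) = -12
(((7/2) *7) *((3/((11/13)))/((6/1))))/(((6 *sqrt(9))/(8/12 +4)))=4459/1188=3.75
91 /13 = 7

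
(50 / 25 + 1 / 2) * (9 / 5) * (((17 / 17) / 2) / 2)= 9 / 8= 1.12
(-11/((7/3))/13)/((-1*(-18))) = -11/546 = -0.02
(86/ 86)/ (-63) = -1/ 63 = -0.02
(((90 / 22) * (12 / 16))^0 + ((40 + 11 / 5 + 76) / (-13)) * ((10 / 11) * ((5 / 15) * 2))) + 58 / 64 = -16493 / 4576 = -3.60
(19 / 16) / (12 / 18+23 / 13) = 39 / 80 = 0.49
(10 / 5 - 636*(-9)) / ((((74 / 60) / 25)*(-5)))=-858900 / 37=-23213.51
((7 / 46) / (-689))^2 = 49 / 1004509636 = 0.00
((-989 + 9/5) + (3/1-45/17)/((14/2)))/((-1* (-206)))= -293677/61285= -4.79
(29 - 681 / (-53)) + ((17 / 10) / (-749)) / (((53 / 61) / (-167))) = 16785999 / 396970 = 42.29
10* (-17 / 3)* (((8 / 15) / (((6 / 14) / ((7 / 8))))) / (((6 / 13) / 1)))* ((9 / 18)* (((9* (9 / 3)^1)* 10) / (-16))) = 54145 / 48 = 1128.02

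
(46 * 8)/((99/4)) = 1472/99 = 14.87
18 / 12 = 3 / 2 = 1.50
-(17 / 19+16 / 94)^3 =-1.21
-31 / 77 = -0.40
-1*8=-8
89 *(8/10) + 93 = 164.20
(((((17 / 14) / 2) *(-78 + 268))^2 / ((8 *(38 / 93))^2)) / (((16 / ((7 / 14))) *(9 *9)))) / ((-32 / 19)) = -0.29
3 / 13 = 0.23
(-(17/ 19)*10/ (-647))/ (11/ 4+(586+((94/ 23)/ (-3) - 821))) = -46920/ 792615761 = -0.00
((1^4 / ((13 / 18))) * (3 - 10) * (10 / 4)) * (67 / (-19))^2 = -1414035 / 4693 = -301.31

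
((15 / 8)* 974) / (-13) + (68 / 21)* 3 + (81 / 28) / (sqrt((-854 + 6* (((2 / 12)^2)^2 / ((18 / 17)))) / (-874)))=-127.84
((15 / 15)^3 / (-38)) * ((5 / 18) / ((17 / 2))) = -5 / 5814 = -0.00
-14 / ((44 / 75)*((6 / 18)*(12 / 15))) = -7875 / 88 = -89.49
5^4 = 625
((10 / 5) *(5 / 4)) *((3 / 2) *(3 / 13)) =45 / 52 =0.87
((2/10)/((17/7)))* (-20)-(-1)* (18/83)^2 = -187384/117113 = -1.60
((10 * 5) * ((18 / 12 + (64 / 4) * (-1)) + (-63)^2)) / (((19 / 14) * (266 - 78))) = 1384075 / 1786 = 774.96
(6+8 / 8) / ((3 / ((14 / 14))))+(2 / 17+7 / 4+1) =1061 / 204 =5.20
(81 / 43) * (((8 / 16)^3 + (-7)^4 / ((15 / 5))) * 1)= 1507.84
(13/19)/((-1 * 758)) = -13/14402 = -0.00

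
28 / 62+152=4726 / 31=152.45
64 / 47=1.36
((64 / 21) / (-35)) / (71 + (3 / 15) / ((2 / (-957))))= 128 / 36309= 0.00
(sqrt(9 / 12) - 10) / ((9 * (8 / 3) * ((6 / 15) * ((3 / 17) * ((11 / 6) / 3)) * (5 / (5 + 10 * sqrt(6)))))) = -85 * (1 + 2 * sqrt(6)) * (20 - sqrt(3)) / 176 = -52.04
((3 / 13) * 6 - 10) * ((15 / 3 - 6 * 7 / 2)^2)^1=-28672 / 13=-2205.54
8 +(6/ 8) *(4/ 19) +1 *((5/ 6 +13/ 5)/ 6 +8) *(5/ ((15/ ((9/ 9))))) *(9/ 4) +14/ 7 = 75637/ 4560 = 16.59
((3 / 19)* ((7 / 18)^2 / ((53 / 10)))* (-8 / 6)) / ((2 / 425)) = -104125 / 81567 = -1.28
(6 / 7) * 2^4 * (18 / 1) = 1728 / 7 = 246.86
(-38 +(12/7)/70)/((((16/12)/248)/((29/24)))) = -8535.00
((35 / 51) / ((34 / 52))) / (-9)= -910 / 7803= -0.12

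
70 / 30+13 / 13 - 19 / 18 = 41 / 18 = 2.28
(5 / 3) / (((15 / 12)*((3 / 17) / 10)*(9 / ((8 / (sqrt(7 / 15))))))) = 5440*sqrt(105) / 567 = 98.31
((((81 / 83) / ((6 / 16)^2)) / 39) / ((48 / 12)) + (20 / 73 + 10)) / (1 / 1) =812754 / 78767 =10.32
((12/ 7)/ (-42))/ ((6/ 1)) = -1/ 147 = -0.01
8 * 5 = 40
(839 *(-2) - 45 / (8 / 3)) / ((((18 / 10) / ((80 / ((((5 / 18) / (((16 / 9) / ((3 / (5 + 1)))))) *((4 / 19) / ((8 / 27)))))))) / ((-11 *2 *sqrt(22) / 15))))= 1450921472 *sqrt(22) / 729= 9335287.98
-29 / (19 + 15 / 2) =-58 / 53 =-1.09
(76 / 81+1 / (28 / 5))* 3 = 2533 / 756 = 3.35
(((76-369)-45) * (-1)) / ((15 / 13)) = 4394 / 15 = 292.93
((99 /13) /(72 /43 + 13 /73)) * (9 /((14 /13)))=2796849 /81410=34.36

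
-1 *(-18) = 18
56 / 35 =8 / 5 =1.60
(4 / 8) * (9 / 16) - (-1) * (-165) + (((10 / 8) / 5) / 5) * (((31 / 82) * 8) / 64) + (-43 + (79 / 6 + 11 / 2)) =-7440997 / 39360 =-189.05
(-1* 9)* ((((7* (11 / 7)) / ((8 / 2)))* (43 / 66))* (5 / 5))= -129 / 8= -16.12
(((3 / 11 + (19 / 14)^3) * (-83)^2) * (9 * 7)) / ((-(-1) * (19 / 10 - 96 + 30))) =-25941528405 / 1381996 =-18771.06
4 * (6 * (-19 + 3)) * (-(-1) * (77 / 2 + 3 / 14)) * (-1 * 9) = 936576 / 7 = 133796.57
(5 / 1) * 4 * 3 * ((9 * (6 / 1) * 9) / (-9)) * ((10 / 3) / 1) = -10800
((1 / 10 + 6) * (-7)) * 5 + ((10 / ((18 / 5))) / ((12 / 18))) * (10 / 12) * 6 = -578 / 3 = -192.67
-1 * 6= -6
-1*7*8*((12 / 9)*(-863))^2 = -667313024 / 9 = -74145891.56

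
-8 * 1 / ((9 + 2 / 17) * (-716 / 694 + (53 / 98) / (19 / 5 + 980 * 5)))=113395863504 / 133320559355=0.85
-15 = -15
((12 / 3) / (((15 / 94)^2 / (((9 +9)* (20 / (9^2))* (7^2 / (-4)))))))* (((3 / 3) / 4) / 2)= -432964 / 405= -1069.05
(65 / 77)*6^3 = 14040 / 77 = 182.34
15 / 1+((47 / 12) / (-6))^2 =79969 / 5184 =15.43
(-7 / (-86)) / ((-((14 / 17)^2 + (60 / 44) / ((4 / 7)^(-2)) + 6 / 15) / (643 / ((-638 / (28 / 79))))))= 0.02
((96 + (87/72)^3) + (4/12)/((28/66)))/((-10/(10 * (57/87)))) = -181193177/2806272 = -64.57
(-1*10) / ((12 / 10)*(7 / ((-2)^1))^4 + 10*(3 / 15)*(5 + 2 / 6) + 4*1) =-1200 / 23369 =-0.05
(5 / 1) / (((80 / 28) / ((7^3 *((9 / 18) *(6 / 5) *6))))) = 21609 / 10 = 2160.90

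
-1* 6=-6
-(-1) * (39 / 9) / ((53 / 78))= 338 / 53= 6.38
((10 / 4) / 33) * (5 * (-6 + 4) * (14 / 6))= -175 / 99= -1.77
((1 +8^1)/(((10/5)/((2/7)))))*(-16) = -144/7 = -20.57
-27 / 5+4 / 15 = -77 / 15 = -5.13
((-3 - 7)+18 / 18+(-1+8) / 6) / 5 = -47 / 30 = -1.57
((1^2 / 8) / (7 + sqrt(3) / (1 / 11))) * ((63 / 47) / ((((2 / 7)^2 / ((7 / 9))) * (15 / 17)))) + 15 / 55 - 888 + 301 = -45722246269 / 77922240 + 448987 * sqrt(3) / 7083840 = -586.66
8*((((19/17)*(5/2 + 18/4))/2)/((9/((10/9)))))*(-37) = -196840/1377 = -142.95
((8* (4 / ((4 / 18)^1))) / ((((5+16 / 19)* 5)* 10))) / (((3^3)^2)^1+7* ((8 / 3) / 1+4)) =1368 / 2152475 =0.00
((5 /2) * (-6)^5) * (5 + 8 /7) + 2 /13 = -10866946 /91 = -119416.99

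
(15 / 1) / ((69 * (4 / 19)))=95 / 92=1.03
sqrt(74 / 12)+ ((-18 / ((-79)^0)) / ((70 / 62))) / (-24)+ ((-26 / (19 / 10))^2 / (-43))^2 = sqrt(222) / 6+ 662176008197 / 33734894060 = 22.11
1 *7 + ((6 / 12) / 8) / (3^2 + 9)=2017 / 288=7.00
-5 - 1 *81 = -86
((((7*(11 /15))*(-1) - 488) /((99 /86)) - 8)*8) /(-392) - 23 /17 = 9342779 /1237005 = 7.55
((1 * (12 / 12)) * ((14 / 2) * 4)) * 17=476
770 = 770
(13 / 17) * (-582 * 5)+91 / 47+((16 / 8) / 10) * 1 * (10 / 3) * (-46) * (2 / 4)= -5366143 / 2397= -2238.69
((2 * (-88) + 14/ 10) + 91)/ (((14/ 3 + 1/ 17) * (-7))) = 21318/ 8435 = 2.53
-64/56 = -1.14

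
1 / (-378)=-1 / 378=-0.00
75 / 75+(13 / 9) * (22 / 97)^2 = 90973 / 84681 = 1.07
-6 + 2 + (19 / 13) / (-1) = -5.46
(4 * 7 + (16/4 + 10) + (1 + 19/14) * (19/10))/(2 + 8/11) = 23859/1400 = 17.04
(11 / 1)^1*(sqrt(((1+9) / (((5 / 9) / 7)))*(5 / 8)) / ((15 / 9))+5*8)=99*sqrt(35) / 10+440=498.57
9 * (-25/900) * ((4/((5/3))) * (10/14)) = -3/7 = -0.43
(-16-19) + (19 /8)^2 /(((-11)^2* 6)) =-1625879 /46464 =-34.99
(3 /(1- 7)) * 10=-5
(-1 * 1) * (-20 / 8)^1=5 / 2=2.50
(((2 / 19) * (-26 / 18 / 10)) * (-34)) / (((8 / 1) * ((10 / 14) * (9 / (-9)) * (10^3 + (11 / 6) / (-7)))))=-10829 / 119668650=-0.00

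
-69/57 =-23/19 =-1.21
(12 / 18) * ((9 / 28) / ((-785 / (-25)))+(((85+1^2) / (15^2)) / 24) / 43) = 15737 / 2225475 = 0.01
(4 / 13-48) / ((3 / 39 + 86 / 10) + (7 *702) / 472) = -731600 / 292809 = -2.50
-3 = -3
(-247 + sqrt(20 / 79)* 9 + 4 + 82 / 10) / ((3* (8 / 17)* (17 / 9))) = -1761 / 20 + 27* sqrt(395) / 316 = -86.35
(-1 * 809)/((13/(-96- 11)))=86563/13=6658.69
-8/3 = -2.67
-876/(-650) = 438/325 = 1.35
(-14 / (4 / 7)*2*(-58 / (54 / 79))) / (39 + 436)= 112259 / 12825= 8.75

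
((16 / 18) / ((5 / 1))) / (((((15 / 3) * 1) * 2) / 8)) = 32 / 225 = 0.14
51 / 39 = 17 / 13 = 1.31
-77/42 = -11/6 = -1.83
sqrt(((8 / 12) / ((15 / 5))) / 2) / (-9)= -1 / 27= -0.04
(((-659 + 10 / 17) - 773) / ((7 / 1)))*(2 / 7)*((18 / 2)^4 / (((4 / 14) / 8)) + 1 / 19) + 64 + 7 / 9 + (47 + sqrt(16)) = -1528843807702 / 142443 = -10733021.68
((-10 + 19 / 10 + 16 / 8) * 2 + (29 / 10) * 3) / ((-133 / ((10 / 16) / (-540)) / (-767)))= 767 / 32832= 0.02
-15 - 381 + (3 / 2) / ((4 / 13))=-3129 / 8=-391.12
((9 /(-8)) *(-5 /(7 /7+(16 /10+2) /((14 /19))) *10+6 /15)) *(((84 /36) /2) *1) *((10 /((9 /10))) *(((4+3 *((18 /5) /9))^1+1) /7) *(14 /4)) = 904673 /2472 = 365.97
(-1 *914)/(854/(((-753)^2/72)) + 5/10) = -115165828/76665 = -1502.20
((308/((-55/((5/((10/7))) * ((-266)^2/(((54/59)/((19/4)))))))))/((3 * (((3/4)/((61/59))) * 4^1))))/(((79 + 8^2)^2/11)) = -444.76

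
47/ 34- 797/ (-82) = 7738/ 697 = 11.10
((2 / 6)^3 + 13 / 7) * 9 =358 / 21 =17.05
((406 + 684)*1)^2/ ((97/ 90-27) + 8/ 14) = -748503000/ 15971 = -46866.38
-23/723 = -0.03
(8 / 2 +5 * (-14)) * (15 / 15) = -66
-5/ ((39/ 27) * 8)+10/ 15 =73/ 312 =0.23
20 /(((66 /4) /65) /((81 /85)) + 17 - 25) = -14040 /5429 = -2.59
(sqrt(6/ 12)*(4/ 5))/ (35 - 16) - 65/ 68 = -65/ 68+2*sqrt(2)/ 95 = -0.93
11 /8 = 1.38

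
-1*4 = -4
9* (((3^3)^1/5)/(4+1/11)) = 297/25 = 11.88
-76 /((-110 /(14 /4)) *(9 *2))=133 /990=0.13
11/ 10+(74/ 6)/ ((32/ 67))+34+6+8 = 35963/ 480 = 74.92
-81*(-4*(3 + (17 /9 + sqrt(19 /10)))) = 162*sqrt(190) /5 + 1584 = 2030.60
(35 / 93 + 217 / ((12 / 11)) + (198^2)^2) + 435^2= 1537143040.29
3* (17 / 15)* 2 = 6.80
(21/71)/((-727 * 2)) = -21/103234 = -0.00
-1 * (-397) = 397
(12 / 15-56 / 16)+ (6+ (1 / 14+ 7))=10.37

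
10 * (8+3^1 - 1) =100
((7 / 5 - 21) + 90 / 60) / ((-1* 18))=181 / 180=1.01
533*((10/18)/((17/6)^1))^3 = 533000/132651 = 4.02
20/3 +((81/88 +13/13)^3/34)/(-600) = 30891788397/4634009600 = 6.67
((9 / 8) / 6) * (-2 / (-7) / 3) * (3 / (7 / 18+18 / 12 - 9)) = -27 / 3584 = -0.01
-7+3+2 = -2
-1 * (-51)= 51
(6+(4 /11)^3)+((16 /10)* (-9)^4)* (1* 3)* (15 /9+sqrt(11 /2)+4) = 78732* sqrt(22) /5+1187686226 /6655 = 252322.41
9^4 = 6561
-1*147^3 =-3176523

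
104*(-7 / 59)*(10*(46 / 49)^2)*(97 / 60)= -10673104 / 60711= -175.80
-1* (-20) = 20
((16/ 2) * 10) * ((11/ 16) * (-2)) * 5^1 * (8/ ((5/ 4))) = -3520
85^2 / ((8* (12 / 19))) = 137275 / 96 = 1429.95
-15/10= -3/2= -1.50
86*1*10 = 860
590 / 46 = 295 / 23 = 12.83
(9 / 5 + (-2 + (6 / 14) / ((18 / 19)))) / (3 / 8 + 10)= 212 / 8715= 0.02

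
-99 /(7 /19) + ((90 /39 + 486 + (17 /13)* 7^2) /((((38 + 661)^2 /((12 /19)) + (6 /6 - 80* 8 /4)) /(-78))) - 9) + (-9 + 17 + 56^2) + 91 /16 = 331715800243 /115503248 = 2871.92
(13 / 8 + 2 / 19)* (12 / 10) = 789 / 380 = 2.08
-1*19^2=-361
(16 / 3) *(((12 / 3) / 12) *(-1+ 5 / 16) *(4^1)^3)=-704 / 9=-78.22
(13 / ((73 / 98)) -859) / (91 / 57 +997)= -3501681 / 4155160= -0.84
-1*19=-19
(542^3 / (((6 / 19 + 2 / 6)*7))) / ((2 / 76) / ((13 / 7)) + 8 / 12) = 13449957713712 / 261331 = 51467134.45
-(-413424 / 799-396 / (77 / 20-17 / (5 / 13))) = 109101696 / 214931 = 507.61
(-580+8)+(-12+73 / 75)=-43727 / 75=-583.03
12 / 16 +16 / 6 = 41 / 12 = 3.42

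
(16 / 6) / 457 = 8 / 1371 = 0.01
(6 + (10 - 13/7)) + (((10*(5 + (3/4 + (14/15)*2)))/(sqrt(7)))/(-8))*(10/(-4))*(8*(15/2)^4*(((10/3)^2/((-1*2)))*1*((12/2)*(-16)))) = 99/7 + 321328125*sqrt(7)/7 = 121450629.57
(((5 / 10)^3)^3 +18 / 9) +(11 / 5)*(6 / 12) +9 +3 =38661 / 2560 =15.10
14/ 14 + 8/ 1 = 9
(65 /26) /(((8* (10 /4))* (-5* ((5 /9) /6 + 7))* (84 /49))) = -0.00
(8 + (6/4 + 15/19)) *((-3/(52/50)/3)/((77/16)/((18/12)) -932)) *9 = 527850/5505877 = 0.10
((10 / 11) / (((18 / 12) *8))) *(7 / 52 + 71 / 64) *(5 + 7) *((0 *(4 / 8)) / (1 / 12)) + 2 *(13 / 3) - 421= -1237 / 3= -412.33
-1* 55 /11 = -5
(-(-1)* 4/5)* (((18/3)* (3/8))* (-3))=-27/5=-5.40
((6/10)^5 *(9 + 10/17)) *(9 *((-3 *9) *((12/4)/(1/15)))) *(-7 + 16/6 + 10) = -28874961/625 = -46199.94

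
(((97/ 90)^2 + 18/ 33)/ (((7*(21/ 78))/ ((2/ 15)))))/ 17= 116311/ 16372125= 0.01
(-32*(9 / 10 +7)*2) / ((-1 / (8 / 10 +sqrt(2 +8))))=10112 / 25 +2528*sqrt(10) / 5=2003.33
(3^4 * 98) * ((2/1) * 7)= 111132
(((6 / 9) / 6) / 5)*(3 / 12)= 1 / 180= 0.01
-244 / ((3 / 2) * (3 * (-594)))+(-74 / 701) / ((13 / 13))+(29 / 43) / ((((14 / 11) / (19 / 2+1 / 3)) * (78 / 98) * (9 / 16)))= 12175855682 / 1047439107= 11.62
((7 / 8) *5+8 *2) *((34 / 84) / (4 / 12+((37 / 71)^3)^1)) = 991771381 / 57105440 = 17.37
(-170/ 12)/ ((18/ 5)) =-425/ 108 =-3.94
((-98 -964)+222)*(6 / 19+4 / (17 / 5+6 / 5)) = -435120 / 437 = -995.70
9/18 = 1/2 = 0.50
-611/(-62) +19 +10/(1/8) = 6749/62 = 108.85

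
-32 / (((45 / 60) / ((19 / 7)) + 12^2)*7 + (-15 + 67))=-2432 / 80707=-0.03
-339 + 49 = -290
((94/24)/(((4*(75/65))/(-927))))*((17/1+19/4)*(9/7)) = -49276539/2240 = -21998.45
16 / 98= 8 / 49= 0.16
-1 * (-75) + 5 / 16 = 1205 / 16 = 75.31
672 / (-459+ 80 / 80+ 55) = -672 / 403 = -1.67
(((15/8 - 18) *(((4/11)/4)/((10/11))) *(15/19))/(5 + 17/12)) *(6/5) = -3483/14630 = -0.24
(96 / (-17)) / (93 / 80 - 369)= 2560 / 166753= 0.02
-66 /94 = -0.70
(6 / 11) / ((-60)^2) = 1 / 6600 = 0.00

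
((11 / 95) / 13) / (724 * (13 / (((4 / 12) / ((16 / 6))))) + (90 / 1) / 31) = 31 / 262074410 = 0.00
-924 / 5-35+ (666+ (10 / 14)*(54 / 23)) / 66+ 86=-1095219 / 8855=-123.68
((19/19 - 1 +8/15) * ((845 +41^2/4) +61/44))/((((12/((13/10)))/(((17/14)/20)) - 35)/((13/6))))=160118036/12803175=12.51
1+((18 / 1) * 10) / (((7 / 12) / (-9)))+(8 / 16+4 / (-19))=-738377 / 266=-2775.85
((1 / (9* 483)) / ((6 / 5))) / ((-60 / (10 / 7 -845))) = 5905 / 2190888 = 0.00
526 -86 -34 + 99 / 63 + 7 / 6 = 408.74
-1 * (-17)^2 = -289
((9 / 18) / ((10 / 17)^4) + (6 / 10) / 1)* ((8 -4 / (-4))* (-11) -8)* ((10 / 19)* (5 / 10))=-10220747 / 76000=-134.48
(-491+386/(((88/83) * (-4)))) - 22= -106307/176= -604.02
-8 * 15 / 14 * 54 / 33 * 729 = -787320 / 77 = -10224.94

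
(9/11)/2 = 9/22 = 0.41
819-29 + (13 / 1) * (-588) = -6854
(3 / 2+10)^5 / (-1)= -6436343 / 32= -201135.72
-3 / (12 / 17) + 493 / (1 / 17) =33507 / 4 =8376.75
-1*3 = -3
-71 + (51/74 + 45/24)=-20257/296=-68.44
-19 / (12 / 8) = -38 / 3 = -12.67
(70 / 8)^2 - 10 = 1065 / 16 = 66.56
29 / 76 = 0.38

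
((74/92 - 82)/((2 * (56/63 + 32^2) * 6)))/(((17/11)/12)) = -369765/7213168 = -0.05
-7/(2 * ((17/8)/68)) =-112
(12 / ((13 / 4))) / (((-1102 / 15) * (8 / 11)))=-495 / 7163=-0.07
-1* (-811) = 811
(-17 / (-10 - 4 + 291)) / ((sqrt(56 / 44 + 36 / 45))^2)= -935 / 31578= -0.03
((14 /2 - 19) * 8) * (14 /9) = -448 /3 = -149.33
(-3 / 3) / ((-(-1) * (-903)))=1 / 903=0.00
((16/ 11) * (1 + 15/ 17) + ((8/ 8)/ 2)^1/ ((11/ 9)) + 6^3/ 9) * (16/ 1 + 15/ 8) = 131989/ 272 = 485.25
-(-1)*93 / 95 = 93 / 95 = 0.98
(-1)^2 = 1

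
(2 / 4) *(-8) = -4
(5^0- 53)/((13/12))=-48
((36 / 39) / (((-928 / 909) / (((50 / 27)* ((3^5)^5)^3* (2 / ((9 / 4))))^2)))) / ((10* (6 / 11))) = -62651609034297525822182985719224961391734737773659842083321120909959199000 / 377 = -166184639348269299263084800000000000000000000000000000000000000000000000.00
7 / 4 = 1.75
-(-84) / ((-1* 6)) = -14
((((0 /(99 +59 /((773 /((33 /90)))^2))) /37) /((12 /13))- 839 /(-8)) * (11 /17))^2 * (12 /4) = 255523323 /18496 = 13815.06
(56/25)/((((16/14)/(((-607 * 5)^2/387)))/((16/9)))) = 82935.41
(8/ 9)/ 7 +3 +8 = 701/ 63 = 11.13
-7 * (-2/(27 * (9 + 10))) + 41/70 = 22013/35910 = 0.61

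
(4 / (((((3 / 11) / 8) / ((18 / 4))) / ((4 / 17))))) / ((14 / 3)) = 3168 / 119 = 26.62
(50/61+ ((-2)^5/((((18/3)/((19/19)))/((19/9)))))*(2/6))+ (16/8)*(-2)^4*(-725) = -114645694/4941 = -23202.93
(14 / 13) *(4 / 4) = 14 / 13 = 1.08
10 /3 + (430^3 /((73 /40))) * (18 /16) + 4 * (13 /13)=49011171.72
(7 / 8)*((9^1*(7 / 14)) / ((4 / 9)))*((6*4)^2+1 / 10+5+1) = 3300507 / 640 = 5157.04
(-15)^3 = -3375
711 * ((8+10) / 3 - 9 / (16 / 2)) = 27729 / 8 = 3466.12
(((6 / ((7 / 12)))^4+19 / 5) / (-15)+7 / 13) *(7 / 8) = -873066581 / 1337700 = -652.66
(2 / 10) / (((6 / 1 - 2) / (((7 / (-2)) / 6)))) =-0.03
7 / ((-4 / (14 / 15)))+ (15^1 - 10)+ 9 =371 / 30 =12.37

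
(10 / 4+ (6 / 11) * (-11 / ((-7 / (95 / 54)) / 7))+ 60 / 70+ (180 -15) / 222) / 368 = 34163 / 857808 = 0.04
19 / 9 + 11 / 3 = 52 / 9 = 5.78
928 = 928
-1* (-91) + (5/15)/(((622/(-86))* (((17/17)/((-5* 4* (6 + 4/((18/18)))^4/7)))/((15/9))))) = 44782963/19593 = 2285.66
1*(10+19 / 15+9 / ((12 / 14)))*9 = 1959 / 10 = 195.90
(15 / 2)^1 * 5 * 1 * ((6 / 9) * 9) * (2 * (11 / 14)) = 2475 / 7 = 353.57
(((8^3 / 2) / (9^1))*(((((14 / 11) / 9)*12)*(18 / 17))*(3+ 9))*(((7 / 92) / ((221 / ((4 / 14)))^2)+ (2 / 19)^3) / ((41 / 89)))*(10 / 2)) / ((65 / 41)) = 91739782561792 / 18730878427547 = 4.90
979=979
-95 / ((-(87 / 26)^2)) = 8.48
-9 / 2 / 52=-9 / 104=-0.09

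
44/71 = 0.62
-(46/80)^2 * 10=-529/160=-3.31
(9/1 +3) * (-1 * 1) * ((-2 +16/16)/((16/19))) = 57/4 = 14.25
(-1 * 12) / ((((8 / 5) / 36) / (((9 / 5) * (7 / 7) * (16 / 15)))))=-2592 / 5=-518.40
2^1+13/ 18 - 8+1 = -77/ 18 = -4.28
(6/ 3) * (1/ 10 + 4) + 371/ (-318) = 211/ 30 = 7.03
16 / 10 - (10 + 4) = -62 / 5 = -12.40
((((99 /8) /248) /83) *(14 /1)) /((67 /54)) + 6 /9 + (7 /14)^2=7641337 /8274768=0.92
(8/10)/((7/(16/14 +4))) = 144/245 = 0.59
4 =4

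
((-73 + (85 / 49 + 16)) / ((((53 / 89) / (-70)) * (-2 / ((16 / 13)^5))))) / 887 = -1263596994560 / 122183986561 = -10.34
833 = 833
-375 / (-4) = 375 / 4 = 93.75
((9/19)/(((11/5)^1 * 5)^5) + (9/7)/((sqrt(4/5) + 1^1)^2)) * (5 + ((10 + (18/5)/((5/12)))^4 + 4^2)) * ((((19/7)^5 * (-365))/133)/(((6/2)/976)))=-5689825690.55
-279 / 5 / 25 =-279 / 125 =-2.23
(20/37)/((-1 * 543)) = -20/20091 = -0.00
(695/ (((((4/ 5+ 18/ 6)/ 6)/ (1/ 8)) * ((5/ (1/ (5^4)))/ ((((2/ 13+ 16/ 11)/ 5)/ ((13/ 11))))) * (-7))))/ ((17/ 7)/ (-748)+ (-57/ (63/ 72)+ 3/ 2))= 211002/ 7868154125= 0.00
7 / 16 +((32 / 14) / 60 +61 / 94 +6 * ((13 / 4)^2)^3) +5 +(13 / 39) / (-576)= 643705211701 / 90961920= 7076.64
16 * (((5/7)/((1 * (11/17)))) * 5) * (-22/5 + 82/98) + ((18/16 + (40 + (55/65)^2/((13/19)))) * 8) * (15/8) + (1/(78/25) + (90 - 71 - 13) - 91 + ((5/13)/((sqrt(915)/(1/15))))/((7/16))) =16 * sqrt(915)/249795 + 46396221545/198942744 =233.22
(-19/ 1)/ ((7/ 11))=-209/ 7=-29.86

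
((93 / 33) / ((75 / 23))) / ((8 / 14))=4991 / 3300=1.51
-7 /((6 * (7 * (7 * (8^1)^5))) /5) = -5 /1376256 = -0.00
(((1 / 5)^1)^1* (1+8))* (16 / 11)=144 / 55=2.62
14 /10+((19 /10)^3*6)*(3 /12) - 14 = -4623 /2000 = -2.31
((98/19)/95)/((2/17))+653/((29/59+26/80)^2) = 6567785787057/6702558845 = 979.89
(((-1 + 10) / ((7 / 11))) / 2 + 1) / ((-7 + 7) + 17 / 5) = 565 / 238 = 2.37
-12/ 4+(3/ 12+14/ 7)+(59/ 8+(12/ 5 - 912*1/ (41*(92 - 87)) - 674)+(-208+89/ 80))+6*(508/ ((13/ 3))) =-7373593/ 42640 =-172.93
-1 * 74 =-74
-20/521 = -0.04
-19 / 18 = -1.06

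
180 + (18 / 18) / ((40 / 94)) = 3647 / 20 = 182.35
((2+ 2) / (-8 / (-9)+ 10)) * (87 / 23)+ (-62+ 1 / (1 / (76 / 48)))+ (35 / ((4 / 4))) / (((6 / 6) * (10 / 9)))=-372277 / 13524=-27.53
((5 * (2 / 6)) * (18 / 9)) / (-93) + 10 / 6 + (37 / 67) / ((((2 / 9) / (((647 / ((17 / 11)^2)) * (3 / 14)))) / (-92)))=-501803640166 / 37815939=-13269.63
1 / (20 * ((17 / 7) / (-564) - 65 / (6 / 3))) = -987 / 641635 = -0.00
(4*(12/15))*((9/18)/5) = 8/25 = 0.32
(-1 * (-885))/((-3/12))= -3540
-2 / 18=-1 / 9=-0.11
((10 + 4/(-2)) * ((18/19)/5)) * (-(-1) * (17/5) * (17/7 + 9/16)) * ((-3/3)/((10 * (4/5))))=-10251/5320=-1.93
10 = 10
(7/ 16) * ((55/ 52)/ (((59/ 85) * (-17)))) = -1925/ 49088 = -0.04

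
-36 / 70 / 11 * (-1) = 18 / 385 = 0.05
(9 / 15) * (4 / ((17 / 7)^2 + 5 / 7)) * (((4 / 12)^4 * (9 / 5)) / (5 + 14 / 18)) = 49 / 35100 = 0.00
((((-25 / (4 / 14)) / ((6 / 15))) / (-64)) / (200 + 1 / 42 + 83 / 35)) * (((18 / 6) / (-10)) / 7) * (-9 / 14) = 10125 / 21761536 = 0.00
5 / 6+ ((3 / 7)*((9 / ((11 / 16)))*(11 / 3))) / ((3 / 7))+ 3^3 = 455 / 6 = 75.83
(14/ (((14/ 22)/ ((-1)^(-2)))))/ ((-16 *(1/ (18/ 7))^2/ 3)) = -2673/ 98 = -27.28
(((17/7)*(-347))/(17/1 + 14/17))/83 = -100283/176043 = -0.57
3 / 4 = 0.75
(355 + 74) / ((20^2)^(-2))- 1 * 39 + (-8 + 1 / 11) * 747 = 68634052.91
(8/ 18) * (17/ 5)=68/ 45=1.51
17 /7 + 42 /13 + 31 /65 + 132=62852 /455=138.14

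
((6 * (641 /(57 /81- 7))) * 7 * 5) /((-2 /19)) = 203102.74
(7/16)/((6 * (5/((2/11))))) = 7/2640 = 0.00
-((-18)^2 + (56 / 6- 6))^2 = -964324 / 9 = -107147.11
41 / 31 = 1.32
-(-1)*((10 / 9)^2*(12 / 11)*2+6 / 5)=3.89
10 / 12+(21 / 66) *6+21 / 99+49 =1143 / 22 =51.95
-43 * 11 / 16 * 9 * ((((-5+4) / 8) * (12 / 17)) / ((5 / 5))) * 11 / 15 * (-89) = -4167603 / 2720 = -1532.21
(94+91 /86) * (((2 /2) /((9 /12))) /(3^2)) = 5450 /387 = 14.08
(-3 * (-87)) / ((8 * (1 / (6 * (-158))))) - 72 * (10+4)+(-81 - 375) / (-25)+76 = -1592113 / 50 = -31842.26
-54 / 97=-0.56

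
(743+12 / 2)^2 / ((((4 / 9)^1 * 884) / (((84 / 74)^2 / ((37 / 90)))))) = 100197583605 / 22388626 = 4475.38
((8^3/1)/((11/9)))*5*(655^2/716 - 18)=2396949120/1969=1217343.38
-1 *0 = 0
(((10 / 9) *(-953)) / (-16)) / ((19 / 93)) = 147715 / 456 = 323.94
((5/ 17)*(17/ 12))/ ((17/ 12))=5/ 17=0.29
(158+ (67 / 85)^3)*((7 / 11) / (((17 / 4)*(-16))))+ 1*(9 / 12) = -168401733 / 229682750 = -0.73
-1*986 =-986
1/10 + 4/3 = 43/30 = 1.43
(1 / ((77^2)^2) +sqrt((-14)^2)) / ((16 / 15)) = 7382138625 / 562448656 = 13.13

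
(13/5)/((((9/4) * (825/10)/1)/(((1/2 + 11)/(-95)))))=-1196/705375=-0.00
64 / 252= 16 / 63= 0.25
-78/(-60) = 13/10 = 1.30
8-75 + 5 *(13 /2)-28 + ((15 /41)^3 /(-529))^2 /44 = -62.50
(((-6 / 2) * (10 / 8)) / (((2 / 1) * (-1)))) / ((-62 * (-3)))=5 / 496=0.01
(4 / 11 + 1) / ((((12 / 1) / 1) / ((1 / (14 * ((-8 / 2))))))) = -5 / 2464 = -0.00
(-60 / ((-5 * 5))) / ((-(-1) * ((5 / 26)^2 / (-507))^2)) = 1409582685888 / 3125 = 451066459.48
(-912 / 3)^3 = -28094464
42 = 42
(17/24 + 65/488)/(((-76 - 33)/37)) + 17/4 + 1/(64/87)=6796301/1276608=5.32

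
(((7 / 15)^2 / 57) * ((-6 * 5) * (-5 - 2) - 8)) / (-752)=-4949 / 4822200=-0.00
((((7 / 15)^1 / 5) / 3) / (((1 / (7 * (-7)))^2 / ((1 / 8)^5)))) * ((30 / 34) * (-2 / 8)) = -16807 / 33423360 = -0.00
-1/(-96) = 1/96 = 0.01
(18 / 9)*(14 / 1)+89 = 117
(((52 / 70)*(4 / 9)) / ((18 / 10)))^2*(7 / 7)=10816 / 321489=0.03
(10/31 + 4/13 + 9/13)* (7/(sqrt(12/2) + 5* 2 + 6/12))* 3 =12054/4309 - 1148* sqrt(6)/4309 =2.14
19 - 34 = -15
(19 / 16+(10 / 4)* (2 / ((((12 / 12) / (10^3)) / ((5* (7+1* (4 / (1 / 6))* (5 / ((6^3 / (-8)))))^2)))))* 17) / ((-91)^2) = 3597201539 / 10732176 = 335.18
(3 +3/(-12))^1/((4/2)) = 11/8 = 1.38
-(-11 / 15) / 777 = 11 / 11655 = 0.00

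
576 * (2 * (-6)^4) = 1492992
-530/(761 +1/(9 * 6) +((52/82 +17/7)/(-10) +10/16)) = -0.70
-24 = -24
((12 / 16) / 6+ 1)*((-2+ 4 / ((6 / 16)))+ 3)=105 / 8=13.12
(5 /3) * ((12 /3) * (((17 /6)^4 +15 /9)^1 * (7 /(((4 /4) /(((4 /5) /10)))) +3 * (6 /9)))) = 1370896 /1215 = 1128.31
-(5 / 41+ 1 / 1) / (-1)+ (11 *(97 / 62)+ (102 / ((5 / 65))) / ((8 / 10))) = 2129982 / 1271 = 1675.83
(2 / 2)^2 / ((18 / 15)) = 5 / 6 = 0.83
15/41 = 0.37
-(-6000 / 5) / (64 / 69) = 1293.75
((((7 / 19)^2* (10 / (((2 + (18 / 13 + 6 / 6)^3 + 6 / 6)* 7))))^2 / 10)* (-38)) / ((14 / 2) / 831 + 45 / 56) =-55031993987880 / 85766238658172873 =-0.00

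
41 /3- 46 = -97 /3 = -32.33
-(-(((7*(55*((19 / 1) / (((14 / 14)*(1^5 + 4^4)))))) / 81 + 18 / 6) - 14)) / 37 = -0.29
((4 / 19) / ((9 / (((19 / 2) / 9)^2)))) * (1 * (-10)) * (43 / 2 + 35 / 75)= -12521 / 2187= -5.73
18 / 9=2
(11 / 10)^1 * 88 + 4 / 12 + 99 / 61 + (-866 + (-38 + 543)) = -239953 / 915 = -262.24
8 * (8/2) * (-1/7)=-32/7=-4.57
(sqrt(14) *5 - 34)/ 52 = -17/ 26 + 5 *sqrt(14)/ 52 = -0.29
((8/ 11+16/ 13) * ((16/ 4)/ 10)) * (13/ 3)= 112/ 33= 3.39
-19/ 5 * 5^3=-475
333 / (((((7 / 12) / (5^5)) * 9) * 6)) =231250 / 7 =33035.71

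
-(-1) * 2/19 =2/19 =0.11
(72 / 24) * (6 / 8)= 9 / 4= 2.25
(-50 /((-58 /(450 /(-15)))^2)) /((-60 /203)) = 2625 /58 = 45.26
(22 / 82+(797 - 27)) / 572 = 2871 / 2132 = 1.35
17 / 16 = 1.06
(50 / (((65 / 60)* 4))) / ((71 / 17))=2550 / 923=2.76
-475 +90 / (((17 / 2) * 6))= -8045 / 17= -473.24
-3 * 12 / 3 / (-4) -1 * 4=-1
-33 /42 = -11 /14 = -0.79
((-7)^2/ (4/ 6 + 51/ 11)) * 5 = 231/ 5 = 46.20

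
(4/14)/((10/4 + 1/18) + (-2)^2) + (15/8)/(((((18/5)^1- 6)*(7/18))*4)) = -12123/26432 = -0.46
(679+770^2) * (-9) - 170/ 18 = -48079984/ 9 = -5342220.44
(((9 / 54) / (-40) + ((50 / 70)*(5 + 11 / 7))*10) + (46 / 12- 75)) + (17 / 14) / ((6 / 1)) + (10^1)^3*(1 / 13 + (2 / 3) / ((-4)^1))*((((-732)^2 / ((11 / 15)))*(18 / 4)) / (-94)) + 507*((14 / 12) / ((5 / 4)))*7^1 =49674642514087 / 15807792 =3142414.99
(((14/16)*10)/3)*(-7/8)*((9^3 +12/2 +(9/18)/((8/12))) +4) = -724955/384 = -1887.90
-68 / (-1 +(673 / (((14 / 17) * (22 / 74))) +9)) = -10472 / 424549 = -0.02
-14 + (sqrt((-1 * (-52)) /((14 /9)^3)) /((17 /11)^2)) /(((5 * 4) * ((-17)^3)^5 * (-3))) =-14 + 1089 * sqrt(182) /1621390913297220057786920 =-14.00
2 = 2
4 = 4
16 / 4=4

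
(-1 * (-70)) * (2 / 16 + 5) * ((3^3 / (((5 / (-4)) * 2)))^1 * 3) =-23247 / 2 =-11623.50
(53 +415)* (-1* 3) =-1404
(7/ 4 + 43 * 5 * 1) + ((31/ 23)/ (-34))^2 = 33137197/ 152881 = 216.75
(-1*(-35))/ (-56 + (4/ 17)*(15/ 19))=-11305/ 18028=-0.63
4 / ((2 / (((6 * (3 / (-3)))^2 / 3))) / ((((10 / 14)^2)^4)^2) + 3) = 3662109375000 / 35979512600851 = 0.10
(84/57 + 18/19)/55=46/1045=0.04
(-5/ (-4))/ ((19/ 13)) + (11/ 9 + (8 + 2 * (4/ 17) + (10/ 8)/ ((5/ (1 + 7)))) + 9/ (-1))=41257/ 11628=3.55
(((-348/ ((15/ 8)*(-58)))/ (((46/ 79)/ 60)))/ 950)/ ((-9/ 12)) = -5056/ 10925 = -0.46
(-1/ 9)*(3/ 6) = -1/ 18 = -0.06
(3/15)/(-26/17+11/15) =-51/203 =-0.25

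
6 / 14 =3 / 7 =0.43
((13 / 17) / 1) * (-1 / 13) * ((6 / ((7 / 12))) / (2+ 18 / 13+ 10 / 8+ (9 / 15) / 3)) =-6240 / 49861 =-0.13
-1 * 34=-34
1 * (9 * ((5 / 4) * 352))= 3960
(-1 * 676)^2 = 456976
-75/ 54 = -25/ 18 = -1.39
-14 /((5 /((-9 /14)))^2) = -81 /350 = -0.23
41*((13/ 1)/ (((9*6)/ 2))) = 533/ 27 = 19.74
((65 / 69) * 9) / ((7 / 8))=1560 / 161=9.69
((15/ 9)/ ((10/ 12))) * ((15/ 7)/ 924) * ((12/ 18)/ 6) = 5/ 9702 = 0.00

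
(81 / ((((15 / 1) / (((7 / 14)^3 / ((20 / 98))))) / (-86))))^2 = 3236358321 / 40000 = 80908.96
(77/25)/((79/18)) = 1386/1975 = 0.70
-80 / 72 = -10 / 9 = -1.11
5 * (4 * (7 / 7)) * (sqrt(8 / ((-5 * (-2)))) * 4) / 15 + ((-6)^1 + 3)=-3 + 32 * sqrt(5) / 15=1.77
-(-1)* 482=482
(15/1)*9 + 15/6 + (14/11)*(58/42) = 139.26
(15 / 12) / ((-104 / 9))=-45 / 416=-0.11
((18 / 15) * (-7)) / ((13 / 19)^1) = -798 / 65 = -12.28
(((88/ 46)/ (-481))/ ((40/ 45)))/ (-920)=99/ 20355920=0.00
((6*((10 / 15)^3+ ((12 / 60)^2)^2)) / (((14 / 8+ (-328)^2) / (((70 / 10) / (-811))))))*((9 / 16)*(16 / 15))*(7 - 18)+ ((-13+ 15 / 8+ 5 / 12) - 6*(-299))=46678752512982431 / 26175612975000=1783.29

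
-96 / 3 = -32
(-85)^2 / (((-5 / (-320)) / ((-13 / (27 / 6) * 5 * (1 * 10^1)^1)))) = -601120000 / 9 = -66791111.11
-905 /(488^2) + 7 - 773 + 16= -178608905 /238144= -750.00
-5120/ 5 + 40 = -984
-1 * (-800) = 800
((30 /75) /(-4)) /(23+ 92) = -1 /1150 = -0.00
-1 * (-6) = 6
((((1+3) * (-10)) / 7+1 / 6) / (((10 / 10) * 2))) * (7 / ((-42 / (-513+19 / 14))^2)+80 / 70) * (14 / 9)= -11968048961 / 2667168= -4487.17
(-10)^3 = -1000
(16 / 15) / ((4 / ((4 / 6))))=8 / 45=0.18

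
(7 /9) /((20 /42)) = 49 /30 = 1.63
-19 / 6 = -3.17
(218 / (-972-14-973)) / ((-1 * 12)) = 109 / 11754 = 0.01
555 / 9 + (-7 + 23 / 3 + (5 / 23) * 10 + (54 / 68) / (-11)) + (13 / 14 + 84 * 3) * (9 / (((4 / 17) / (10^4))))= 17476254187177 / 180642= 96745243.01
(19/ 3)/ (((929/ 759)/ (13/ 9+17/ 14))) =1610345/ 117054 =13.76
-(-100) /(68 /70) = 1750 /17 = 102.94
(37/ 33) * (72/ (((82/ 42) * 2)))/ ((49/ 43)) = 57276/ 3157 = 18.14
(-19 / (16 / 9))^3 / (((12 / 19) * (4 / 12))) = -95004009 / 16384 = -5798.58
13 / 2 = 6.50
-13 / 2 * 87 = -1131 / 2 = -565.50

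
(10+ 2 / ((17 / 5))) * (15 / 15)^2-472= -7844 / 17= -461.41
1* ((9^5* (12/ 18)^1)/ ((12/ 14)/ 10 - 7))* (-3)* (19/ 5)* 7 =54974619/ 121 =454335.69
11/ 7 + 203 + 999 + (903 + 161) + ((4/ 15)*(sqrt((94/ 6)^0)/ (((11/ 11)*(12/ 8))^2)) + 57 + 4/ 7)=2325.26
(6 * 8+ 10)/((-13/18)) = -1044/13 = -80.31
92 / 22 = 46 / 11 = 4.18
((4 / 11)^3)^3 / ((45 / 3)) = 0.00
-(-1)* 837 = 837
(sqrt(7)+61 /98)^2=61*sqrt(7) /49+70949 /9604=10.68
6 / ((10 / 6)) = 18 / 5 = 3.60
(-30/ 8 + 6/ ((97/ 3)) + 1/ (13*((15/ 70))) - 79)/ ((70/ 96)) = -4975732/ 44135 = -112.74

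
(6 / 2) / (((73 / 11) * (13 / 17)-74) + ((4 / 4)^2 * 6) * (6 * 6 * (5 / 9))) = 561 / 9551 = 0.06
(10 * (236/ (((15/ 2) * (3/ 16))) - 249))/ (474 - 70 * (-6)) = -3653/ 4023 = -0.91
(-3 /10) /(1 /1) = -3 /10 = -0.30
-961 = -961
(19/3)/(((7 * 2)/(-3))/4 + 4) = 2.24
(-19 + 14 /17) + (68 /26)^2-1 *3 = -41188 /2873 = -14.34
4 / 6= 2 / 3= 0.67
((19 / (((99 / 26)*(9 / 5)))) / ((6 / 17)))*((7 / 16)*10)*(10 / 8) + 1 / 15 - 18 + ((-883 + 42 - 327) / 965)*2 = 373092205 / 16508448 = 22.60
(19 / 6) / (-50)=-0.06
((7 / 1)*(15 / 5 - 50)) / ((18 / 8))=-1316 / 9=-146.22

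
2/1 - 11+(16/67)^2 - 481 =-2199354/4489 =-489.94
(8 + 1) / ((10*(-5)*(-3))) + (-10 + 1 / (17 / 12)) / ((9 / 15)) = -39347 / 2550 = -15.43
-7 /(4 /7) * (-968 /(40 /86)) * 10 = 254947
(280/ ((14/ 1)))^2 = 400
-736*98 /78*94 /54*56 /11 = -94920448 /11583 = -8194.81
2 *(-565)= -1130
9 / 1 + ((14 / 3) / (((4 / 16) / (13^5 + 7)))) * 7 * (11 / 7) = 228720827 / 3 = 76240275.67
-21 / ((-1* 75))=0.28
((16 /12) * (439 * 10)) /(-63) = -17560 /189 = -92.91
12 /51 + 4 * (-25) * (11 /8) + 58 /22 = -50351 /374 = -134.63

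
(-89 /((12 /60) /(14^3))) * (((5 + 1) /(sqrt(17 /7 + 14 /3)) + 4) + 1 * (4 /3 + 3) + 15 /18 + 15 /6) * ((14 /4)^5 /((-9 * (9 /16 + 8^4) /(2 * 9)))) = 24627229872 * sqrt(3129) /1953241 + 143658840920 /39327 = 4358213.13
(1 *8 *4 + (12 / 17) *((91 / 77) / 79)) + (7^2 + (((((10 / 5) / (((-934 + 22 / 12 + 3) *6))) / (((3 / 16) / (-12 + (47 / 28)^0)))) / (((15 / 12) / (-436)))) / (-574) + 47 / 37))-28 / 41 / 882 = 3238707899318282 / 39355886926125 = 82.29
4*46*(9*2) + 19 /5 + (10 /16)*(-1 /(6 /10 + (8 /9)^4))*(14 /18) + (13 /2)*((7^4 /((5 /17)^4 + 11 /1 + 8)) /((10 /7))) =992140337578527 /255038905648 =3890.15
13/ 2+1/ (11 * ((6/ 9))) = 6.64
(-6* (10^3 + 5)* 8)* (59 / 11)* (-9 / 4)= 6403860 / 11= 582169.09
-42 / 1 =-42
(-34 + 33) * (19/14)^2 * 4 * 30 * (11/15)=-7942/49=-162.08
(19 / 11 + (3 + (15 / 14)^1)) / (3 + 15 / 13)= 11609 / 8316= 1.40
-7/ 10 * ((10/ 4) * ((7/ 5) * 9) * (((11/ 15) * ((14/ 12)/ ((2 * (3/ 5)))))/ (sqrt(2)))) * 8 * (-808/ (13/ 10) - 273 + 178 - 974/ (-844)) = 14807512027 * sqrt(2)/ 329160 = 63619.47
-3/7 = -0.43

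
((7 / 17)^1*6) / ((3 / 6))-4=16 / 17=0.94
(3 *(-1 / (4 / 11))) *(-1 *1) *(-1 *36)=-297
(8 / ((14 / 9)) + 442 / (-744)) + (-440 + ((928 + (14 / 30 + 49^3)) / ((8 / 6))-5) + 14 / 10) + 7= 230456731 / 2604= 88501.05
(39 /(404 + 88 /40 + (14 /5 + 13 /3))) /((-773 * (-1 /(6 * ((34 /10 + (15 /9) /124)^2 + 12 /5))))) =1895900799 /184227544000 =0.01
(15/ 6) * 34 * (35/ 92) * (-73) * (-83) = 18025525/ 92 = 195929.62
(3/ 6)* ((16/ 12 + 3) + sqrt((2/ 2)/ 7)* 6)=3* sqrt(7)/ 7 + 13/ 6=3.30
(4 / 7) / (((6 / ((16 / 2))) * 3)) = 16 / 63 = 0.25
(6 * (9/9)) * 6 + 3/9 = 109/3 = 36.33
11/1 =11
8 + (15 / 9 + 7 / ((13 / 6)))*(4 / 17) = 6068 / 663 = 9.15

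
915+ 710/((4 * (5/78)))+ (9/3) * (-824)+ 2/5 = 6062/5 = 1212.40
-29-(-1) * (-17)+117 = 71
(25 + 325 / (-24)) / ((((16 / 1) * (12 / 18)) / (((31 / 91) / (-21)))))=-8525 / 489216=-0.02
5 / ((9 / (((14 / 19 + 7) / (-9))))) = -245 / 513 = -0.48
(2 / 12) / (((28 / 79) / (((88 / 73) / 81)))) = 0.01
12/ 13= 0.92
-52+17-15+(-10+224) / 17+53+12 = 469 / 17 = 27.59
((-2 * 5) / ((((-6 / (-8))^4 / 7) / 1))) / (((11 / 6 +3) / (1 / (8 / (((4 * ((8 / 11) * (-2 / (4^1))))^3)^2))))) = -75161927680 / 1387132263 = -54.19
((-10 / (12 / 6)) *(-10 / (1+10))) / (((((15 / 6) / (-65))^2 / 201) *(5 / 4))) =5435040 / 11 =494094.55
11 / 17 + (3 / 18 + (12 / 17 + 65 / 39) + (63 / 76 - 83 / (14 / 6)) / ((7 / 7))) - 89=-3270931 / 27132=-120.56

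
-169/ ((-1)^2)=-169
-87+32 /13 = -1099 /13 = -84.54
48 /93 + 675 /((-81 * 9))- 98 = -82369 /837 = -98.41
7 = 7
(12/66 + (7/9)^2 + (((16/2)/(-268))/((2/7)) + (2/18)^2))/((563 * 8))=41467/268875288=0.00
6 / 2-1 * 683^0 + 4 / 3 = 10 / 3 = 3.33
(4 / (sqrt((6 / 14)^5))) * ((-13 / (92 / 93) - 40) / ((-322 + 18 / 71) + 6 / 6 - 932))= 17008831 * sqrt(21) / 55234845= 1.41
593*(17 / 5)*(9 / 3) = 30243 / 5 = 6048.60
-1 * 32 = -32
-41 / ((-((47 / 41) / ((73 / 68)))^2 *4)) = 367280009 / 40857664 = 8.99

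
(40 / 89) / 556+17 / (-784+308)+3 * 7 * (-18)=-130946755 / 346388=-378.03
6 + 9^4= 6567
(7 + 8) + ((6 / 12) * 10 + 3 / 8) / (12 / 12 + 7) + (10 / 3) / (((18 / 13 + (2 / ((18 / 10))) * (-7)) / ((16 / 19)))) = 3463819 / 227392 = 15.23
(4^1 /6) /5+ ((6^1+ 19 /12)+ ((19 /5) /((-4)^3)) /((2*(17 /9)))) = 251359 /32640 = 7.70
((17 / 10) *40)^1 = 68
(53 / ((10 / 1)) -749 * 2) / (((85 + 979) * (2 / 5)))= -14927 / 4256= -3.51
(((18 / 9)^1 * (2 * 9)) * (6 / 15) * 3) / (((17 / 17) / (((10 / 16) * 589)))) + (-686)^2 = 486499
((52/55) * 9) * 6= 2808/55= 51.05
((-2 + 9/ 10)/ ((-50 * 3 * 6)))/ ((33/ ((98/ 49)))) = 1/ 13500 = 0.00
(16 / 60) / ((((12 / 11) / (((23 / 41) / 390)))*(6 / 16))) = 1012 / 1079325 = 0.00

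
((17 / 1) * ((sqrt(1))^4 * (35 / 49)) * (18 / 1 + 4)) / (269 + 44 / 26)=1430 / 1449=0.99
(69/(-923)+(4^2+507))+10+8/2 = 495582/923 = 536.93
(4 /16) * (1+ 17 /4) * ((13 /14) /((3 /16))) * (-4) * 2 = -52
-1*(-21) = 21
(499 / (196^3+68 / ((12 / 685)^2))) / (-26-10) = -499 / 279040121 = -0.00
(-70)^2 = 4900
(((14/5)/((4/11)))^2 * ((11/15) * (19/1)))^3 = 563779697.42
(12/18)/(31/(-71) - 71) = -0.01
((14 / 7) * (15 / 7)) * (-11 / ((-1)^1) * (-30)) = -9900 / 7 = -1414.29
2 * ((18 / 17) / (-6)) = -6 / 17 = -0.35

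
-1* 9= -9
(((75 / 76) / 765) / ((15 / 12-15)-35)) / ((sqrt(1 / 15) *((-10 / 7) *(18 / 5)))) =7 *sqrt(15) / 1360476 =0.00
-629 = -629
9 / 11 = 0.82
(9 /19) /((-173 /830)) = -7470 /3287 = -2.27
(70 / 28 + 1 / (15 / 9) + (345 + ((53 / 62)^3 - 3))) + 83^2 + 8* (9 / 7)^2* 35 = 64209224763 / 8341480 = 7697.58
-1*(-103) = 103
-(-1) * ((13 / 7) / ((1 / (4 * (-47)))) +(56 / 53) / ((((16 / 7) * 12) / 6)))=-517785 / 1484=-348.91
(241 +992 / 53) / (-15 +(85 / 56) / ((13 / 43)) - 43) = -10020920 / 2044157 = -4.90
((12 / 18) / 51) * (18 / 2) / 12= 1 / 102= 0.01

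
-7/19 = -0.37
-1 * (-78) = 78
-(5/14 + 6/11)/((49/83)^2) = -957571/369754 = -2.59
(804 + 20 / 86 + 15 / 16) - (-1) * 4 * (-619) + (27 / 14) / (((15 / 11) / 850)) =-2257197 / 4816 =-468.69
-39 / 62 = -0.63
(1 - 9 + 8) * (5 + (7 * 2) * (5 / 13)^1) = 0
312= 312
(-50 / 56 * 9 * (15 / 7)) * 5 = -16875 / 196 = -86.10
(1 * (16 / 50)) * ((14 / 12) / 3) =0.12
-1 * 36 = -36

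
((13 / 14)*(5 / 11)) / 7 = 65 / 1078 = 0.06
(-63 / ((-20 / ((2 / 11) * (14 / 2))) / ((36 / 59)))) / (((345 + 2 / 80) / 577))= 4.09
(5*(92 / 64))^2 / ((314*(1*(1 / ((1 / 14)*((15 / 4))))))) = 198375 / 4501504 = 0.04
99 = 99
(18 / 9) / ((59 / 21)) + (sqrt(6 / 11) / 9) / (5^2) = sqrt(66) / 2475 + 42 / 59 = 0.72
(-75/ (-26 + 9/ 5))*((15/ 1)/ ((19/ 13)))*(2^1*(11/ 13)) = 53.83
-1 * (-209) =209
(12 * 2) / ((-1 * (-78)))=4 / 13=0.31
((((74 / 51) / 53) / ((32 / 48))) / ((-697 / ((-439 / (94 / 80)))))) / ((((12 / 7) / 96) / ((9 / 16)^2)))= 46048905 / 118063436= 0.39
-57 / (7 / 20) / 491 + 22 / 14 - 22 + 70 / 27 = -1685941 / 92799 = -18.17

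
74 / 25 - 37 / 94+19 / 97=629657 / 227950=2.76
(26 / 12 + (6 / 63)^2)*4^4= 556.99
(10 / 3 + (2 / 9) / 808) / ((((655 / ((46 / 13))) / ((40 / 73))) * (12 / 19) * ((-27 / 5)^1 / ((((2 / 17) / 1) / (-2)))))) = 1557905 / 9153483651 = 0.00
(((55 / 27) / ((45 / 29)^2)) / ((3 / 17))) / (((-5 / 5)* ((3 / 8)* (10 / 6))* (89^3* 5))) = -1258136 / 578162701125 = -0.00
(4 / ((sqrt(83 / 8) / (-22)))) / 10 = -88 * sqrt(166) / 415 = -2.73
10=10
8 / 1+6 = 14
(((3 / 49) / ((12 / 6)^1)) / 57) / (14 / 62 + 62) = 31 / 3591798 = 0.00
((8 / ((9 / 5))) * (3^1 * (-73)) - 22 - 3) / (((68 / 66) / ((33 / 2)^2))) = -35877105 / 136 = -263802.24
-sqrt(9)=-3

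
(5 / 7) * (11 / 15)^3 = 1331 / 4725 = 0.28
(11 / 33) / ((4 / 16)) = 4 / 3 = 1.33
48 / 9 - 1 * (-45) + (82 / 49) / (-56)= 207049 / 4116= 50.30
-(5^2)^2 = -625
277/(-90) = -277/90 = -3.08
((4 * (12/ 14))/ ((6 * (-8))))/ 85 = -1/ 1190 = -0.00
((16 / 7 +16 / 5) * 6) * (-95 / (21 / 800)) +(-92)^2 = -5422064 / 49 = -110654.37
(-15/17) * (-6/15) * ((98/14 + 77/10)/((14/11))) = 693/170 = 4.08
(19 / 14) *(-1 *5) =-95 / 14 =-6.79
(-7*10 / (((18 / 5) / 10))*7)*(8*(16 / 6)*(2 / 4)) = -392000 / 27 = -14518.52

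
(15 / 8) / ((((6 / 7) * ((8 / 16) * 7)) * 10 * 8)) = 1 / 128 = 0.01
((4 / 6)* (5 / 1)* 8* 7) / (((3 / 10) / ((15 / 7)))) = 4000 / 3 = 1333.33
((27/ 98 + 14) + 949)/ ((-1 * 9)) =-10489/ 98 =-107.03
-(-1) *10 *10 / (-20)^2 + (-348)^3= -168576767 / 4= -42144191.75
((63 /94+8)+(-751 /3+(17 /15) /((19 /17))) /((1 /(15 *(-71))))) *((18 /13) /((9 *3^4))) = 474243229 /940329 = 504.34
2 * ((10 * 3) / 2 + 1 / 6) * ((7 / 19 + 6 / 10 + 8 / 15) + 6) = 194558 / 855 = 227.55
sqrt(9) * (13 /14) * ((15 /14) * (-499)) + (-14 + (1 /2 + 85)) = -277901 /196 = -1417.86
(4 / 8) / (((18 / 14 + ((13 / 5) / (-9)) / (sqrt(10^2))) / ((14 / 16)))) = 11025 / 31672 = 0.35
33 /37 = 0.89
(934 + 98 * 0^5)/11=934/11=84.91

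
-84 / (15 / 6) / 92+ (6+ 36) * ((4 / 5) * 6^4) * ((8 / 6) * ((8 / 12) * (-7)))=-31159338 / 115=-270950.77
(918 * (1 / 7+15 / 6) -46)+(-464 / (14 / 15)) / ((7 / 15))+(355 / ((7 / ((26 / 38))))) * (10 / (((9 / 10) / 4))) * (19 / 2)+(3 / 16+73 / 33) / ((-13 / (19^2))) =16042212895 / 1009008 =15898.99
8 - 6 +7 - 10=-1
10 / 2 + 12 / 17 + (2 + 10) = 301 / 17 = 17.71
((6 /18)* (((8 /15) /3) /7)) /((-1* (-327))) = 8 /309015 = 0.00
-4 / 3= -1.33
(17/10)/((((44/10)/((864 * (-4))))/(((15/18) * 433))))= -5299920/11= -481810.91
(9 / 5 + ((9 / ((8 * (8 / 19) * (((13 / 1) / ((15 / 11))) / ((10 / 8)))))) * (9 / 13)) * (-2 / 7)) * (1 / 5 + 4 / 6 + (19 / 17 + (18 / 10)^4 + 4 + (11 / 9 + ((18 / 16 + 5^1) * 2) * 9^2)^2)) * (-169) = -21766578563115707003 / 75398400000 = -288687539.30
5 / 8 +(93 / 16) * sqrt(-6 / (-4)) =5 / 8 +93 * sqrt(6) / 32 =7.74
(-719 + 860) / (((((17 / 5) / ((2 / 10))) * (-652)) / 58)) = -4089 / 5542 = -0.74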